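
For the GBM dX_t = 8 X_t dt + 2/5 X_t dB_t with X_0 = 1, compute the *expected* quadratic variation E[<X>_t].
E[<X>_t] = exp(404*t/25)/101 - 1/101

<X>_t = int_0^t ((2/5) * X_s)^2 ds. Taking expectation inside the integral: E[<X>_t] = (2/5)^2 * int_0^t E[X_s^2] ds. For GBM, E[X_s^2] = x_0^2 * exp((2 mu + sigma^2) s). Integrating:
  E[<X>_t] = (2/5)^2 * 1^2 * (exp((2*8 + (2/5)^2) t) - 1) / (2*8 + (2/5)^2)
           = (2/5)^2 * 1^2 * (exp((404/25) t) - 1) / (404/25) = exp(404*t/25)/101 - 1/101.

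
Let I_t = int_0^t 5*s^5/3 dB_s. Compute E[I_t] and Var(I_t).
E[I_t] = 0; Var(I_t) = 25*t^11/99

The Itô integral of a deterministic integrand f(s) has mean 0 because each increment f(s) * (B_{s+ds} - B_s) has mean 0. By the Itô isometry:
  Var( int_0^t f(s) dB_s ) = E[ (int_0^t f(s) dB_s)^2 ] = int_0^t f(s)^2 ds.
Here f(s) = 5*s^5/3, so f(s)^2 = 25*s^10/9. Integrate:
  int_0^t (25*s^10/9) ds = 25*t^11/99.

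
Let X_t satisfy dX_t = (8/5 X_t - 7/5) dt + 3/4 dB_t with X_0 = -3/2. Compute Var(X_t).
Var(X_t) = 45*exp(16*t/5)/256 - 45/256

The variance V(t) = Var(X_t) satisfies V'(t) = 2 a V(t) + c^2 with V(0) = 0 (drift coefficient is linear in X, diffusion is constant). With a = 8/5, c = 3/4, the solution is
  V(t) = (c^2 / (2 a)) * (exp(2 a t) - 1)
       = ((3/4)^2 / (2*(8/5))) * (exp((16/5) t) - 1)
       = 45*exp(16*t/5)/256 - 45/256.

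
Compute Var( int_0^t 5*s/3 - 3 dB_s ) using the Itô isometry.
Var = t*(25*t^2 - 135*t + 243)/27

The Itô integral of a deterministic integrand f(s) has mean 0 because each increment f(s) * (B_{s+ds} - B_s) has mean 0. By the Itô isometry:
  Var( int_0^t f(s) dB_s ) = E[ (int_0^t f(s) dB_s)^2 ] = int_0^t f(s)^2 ds.
Here f(s) = 5*s/3 - 3, so f(s)^2 = (5*s - 9)^2/9. Integrate:
  int_0^t ((5*s - 9)^2/9) ds = t*(25*t^2 - 135*t + 243)/27.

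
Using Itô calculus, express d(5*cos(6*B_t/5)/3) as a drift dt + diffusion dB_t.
d(5*cos(6*B_t/5)/3) = (-6*cos(6*B_t/5)/5) dt + (-2*sin(6*B_t/5)) dB_t

Itô's formula for f(B_t) gives d f(B_t) = f'(B_t) dB_t + (1/2) f''(B_t) dt. Compute derivatives of f(x) = 5*cos(6*x/5)/3:
  f'(x)  = -2*sin(6*x/5)
  f''(x) = -12*cos(6*x/5)/5
Substitute x = B_t and multiply the f'' term by 1/2:
  drift     = (1/2) * (-12*cos(6*x/5)/5) evaluated at B_t = -6*cos(6*B_t/5)/5
  diffusion = (-2*sin(6*x/5)) evaluated at B_t = -2*sin(6*B_t/5)
Therefore d(5*cos(6*B_t/5)/3) = (-6*cos(6*B_t/5)/5) dt + (-2*sin(6*B_t/5)) dB_t.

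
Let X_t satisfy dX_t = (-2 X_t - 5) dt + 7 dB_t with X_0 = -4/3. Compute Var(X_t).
Var(X_t) = 49/4 - 49*exp(-4*t)/4

The variance V(t) = Var(X_t) satisfies V'(t) = 2 a V(t) + c^2 with V(0) = 0 (drift coefficient is linear in X, diffusion is constant). With a = -2, c = 7, the solution is
  V(t) = (c^2 / (2 a)) * (exp(2 a t) - 1)
       = (7^2 / (2*(-2))) * (exp((-4) t) - 1)
       = 49/4 - 49*exp(-4*t)/4.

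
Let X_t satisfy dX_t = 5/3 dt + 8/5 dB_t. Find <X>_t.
<X>_t = 64*t/25

For an Itô process dX_t = a(t) dt + b(t) dB_t, the quadratic variation is <X>_t = int_0^t b(s)^2 ds (the drift term does not contribute). Here b(s) = 8/5, so
  b(s)^2 = 64/25.
Integrating from 0 to t:
  <X>_t = int_0^t (64/25) ds = 64*t/25.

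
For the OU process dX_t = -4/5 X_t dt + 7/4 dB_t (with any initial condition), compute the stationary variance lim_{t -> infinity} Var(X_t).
lim Var(X_t) = 245/128

The OU SDE dX = -theta X dt + sigma dB admits the integrating factor exp(theta t): d(exp(theta t) X_t) = sigma exp(theta t) dB_t. Integrating from 0 to t gives X_t = x_0 * exp(-theta t) + sigma * int_0^t exp(-theta (t-s)) dB_s for any initial x_0. The Itô integral has variance (by the Itô isometry) sigma^2 * int_0^t exp(-2 theta (t - s)) ds = sigma^2 * (1 - exp(-2 theta t)) / (2 theta), independent of x_0.
With theta = 4/5, sigma = 7/4:
  Var(X_t) = (7/4)^2 * (1 - exp(-2*4/5 t)) / (2 * 4/5) = 245/128 - 245*exp(-8*t/5)/128.
As t -> infinity, exp(-2*4/5 t) -> 0, so the stationary variance is sigma^2 / (2 theta) = 245/128.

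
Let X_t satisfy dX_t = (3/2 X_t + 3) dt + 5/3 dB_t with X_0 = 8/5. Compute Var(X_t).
Var(X_t) = 25*exp(3*t)/27 - 25/27

The variance V(t) = Var(X_t) satisfies V'(t) = 2 a V(t) + c^2 with V(0) = 0 (drift coefficient is linear in X, diffusion is constant). With a = 3/2, c = 5/3, the solution is
  V(t) = (c^2 / (2 a)) * (exp(2 a t) - 1)
       = ((5/3)^2 / (2*(3/2))) * (exp(3 t) - 1)
       = 25*exp(3*t)/27 - 25/27.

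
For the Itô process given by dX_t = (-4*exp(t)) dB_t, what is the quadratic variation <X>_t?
<X>_t = 8*exp(2*t) - 8

For an Itô process dX_t = a(t) dt + b(t) dB_t, the quadratic variation is <X>_t = int_0^t b(s)^2 ds (the drift term does not contribute). Here b(s) = -4*exp(s), so
  b(s)^2 = 16*exp(2*s).
Integrating from 0 to t:
  <X>_t = int_0^t (16*exp(2*s)) ds = 8*exp(2*t) - 8.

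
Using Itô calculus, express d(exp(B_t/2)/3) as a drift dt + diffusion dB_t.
d(exp(B_t/2)/3) = (exp(B_t/2)/24) dt + (exp(B_t/2)/6) dB_t

Itô's formula for f(B_t) gives d f(B_t) = f'(B_t) dB_t + (1/2) f''(B_t) dt. Compute derivatives of f(x) = exp(x/2)/3:
  f'(x)  = exp(x/2)/6
  f''(x) = exp(x/2)/12
Substitute x = B_t and multiply the f'' term by 1/2:
  drift     = (1/2) * (exp(x/2)/12) evaluated at B_t = exp(B_t/2)/24
  diffusion = (exp(x/2)/6) evaluated at B_t = exp(B_t/2)/6
Therefore d(exp(B_t/2)/3) = (exp(B_t/2)/24) dt + (exp(B_t/2)/6) dB_t.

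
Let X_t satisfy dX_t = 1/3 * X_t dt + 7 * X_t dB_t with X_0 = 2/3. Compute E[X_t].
E[X_t] = 2*exp(t/3)/3

For GBM dX = mu X dt + sigma X dB with X_0 = x_0, apply Itô to Y = log X: dY = (mu - sigma^2/2) dt + sigma dB, so Y_t = log(x_0) + (mu - sigma^2/2) t + sigma B_t and hence X_t = x_0 * exp((mu - sigma^2/2) t + sigma B_t).
With mu = 1/3, sigma = 7, x_0 = 2/3, this gives:
  X_t = 2/3 * exp((-145/6) * t + (7) * B_t).
Since sigma*B_t ~ Normal(0, sigma^2 t), E[exp(sigma*B_t)] = exp(sigma^2 t / 2); so E[X_t] = x_0 * exp((mu - sigma^2/2) t) * exp(sigma^2 t / 2) = x_0 * exp(mu t) = 2*exp(t/3)/3.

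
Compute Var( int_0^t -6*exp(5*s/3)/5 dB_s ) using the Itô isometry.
Var = 54*exp(10*t/3)/125 - 54/125

The Itô integral of a deterministic integrand f(s) has mean 0 because each increment f(s) * (B_{s+ds} - B_s) has mean 0. By the Itô isometry:
  Var( int_0^t f(s) dB_s ) = E[ (int_0^t f(s) dB_s)^2 ] = int_0^t f(s)^2 ds.
Here f(s) = -6*exp(5*s/3)/5, so f(s)^2 = 36*exp(10*s/3)/25. Integrate:
  int_0^t (36*exp(10*s/3)/25) ds = 54*exp(10*t/3)/125 - 54/125.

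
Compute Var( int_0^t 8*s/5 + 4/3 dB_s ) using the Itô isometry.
Var = 16*t*(12*t^2 + 30*t + 25)/225

The Itô integral of a deterministic integrand f(s) has mean 0 because each increment f(s) * (B_{s+ds} - B_s) has mean 0. By the Itô isometry:
  Var( int_0^t f(s) dB_s ) = E[ (int_0^t f(s) dB_s)^2 ] = int_0^t f(s)^2 ds.
Here f(s) = 8*s/5 + 4/3, so f(s)^2 = 16*(6*s + 5)^2/225. Integrate:
  int_0^t (16*(6*s + 5)^2/225) ds = 16*t*(12*t^2 + 30*t + 25)/225.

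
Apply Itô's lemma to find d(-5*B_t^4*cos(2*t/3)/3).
d(-5*B_t^4*cos(2*t/3)/3) = (10*B_t^2*(B_t^2*sin(2*t/3) - 9*cos(2*t/3))/9) dt + (-20*B_t^3*cos(2*t/3)/3) dB_t

Itô's formula for f(t, x): d f(t, B_t) = (f_t + (1/2) f_xx) dt + f_x dB_t. Compute partials of f(t, x) = -5*x^4*cos(2*t/3)/3:
  f_t(t,x)  = 10*x^4*sin(2*t/3)/9
  f_x(t,x)  = -20*x^3*cos(2*t/3)/3
  f_xx(t,x) = -20*x^2*cos(2*t/3)
Assemble drift = f_t + (1/2) f_xx = 10*x^2*(x^2*sin(2*t/3) - 9*cos(2*t/3))/9 and diffusion = f_x = -20*x^3*cos(2*t/3)/3. Substituting x = B_t:
  d(-5*B_t^4*cos(2*t/3)/3) = (10*B_t^2*(B_t^2*sin(2*t/3) - 9*cos(2*t/3))/9) dt + (-20*B_t^3*cos(2*t/3)/3) dB_t.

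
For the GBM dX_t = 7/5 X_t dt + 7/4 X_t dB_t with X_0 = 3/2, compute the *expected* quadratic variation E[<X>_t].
E[<X>_t] = 315*exp(469*t/80)/268 - 315/268

<X>_t = int_0^t ((7/4) * X_s)^2 ds. Taking expectation inside the integral: E[<X>_t] = (7/4)^2 * int_0^t E[X_s^2] ds. For GBM, E[X_s^2] = x_0^2 * exp((2 mu + sigma^2) s). Integrating:
  E[<X>_t] = (7/4)^2 * (3/2)^2 * (exp((2*(7/5) + (7/4)^2) t) - 1) / (2*(7/5) + (7/4)^2)
           = (7/4)^2 * (3/2)^2 * (exp((469/80) t) - 1) / (469/80) = 315*exp(469*t/80)/268 - 315/268.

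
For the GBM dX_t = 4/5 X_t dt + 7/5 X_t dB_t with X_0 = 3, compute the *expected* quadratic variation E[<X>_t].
E[<X>_t] = 441*exp(89*t/25)/89 - 441/89

<X>_t = int_0^t ((7/5) * X_s)^2 ds. Taking expectation inside the integral: E[<X>_t] = (7/5)^2 * int_0^t E[X_s^2] ds. For GBM, E[X_s^2] = x_0^2 * exp((2 mu + sigma^2) s). Integrating:
  E[<X>_t] = (7/5)^2 * 3^2 * (exp((2*(4/5) + (7/5)^2) t) - 1) / (2*(4/5) + (7/5)^2)
           = (7/5)^2 * 3^2 * (exp((89/25) t) - 1) / (89/25) = 441*exp(89*t/25)/89 - 441/89.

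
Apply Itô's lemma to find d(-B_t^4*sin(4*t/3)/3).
d(-B_t^4*sin(4*t/3)/3) = (-2*B_t^2*(2*B_t^2*cos(4*t/3)/9 + sin(4*t/3))) dt + (-4*B_t^3*sin(4*t/3)/3) dB_t

Itô's formula for f(t, x): d f(t, B_t) = (f_t + (1/2) f_xx) dt + f_x dB_t. Compute partials of f(t, x) = -x^4*sin(4*t/3)/3:
  f_t(t,x)  = -4*x^4*cos(4*t/3)/9
  f_x(t,x)  = -4*x^3*sin(4*t/3)/3
  f_xx(t,x) = -4*x^2*sin(4*t/3)
Assemble drift = f_t + (1/2) f_xx = -2*x^2*(2*x^2*cos(4*t/3)/9 + sin(4*t/3)) and diffusion = f_x = -4*x^3*sin(4*t/3)/3. Substituting x = B_t:
  d(-B_t^4*sin(4*t/3)/3) = (-2*B_t^2*(2*B_t^2*cos(4*t/3)/9 + sin(4*t/3))) dt + (-4*B_t^3*sin(4*t/3)/3) dB_t.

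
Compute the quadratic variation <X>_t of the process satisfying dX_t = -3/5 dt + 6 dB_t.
<X>_t = 36*t

For an Itô process dX_t = a(t) dt + b(t) dB_t, the quadratic variation is <X>_t = int_0^t b(s)^2 ds (the drift term does not contribute). Here b(s) = 6, so
  b(s)^2 = 36.
Integrating from 0 to t:
  <X>_t = int_0^t (36) ds = 36*t.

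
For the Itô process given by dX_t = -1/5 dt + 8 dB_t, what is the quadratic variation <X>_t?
<X>_t = 64*t

For an Itô process dX_t = a(t) dt + b(t) dB_t, the quadratic variation is <X>_t = int_0^t b(s)^2 ds (the drift term does not contribute). Here b(s) = 8, so
  b(s)^2 = 64.
Integrating from 0 to t:
  <X>_t = int_0^t (64) ds = 64*t.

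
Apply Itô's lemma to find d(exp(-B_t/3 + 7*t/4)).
d(exp(-B_t/3 + 7*t/4)) = (65*exp(-B_t/3 + 7*t/4)/36) dt + (-exp(-B_t/3 + 7*t/4)/3) dB_t

Itô's formula for f(t, x): d f(t, B_t) = (f_t + (1/2) f_xx) dt + f_x dB_t. Compute partials of f(t, x) = exp(7*t/4 - x/3):
  f_t(t,x)  = 7*exp(7*t/4 - x/3)/4
  f_x(t,x)  = -exp(7*t/4 - x/3)/3
  f_xx(t,x) = exp(7*t/4 - x/3)/9
Assemble drift = f_t + (1/2) f_xx = 65*exp(7*t/4 - x/3)/36 and diffusion = f_x = -exp(7*t/4 - x/3)/3. Substituting x = B_t:
  d(exp(-B_t/3 + 7*t/4)) = (65*exp(-B_t/3 + 7*t/4)/36) dt + (-exp(-B_t/3 + 7*t/4)/3) dB_t.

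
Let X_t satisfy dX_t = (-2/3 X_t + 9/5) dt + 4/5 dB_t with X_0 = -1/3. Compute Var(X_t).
Var(X_t) = 12/25 - 12*exp(-4*t/3)/25

The variance V(t) = Var(X_t) satisfies V'(t) = 2 a V(t) + c^2 with V(0) = 0 (drift coefficient is linear in X, diffusion is constant). With a = -2/3, c = 4/5, the solution is
  V(t) = (c^2 / (2 a)) * (exp(2 a t) - 1)
       = ((4/5)^2 / (2*(-2/3))) * (exp((-4/3) t) - 1)
       = 12/25 - 12*exp(-4*t/3)/25.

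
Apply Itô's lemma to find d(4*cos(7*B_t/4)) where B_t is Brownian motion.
d(4*cos(7*B_t/4)) = (-49*cos(7*B_t/4)/8) dt + (-7*sin(7*B_t/4)) dB_t

Itô's formula for f(B_t) gives d f(B_t) = f'(B_t) dB_t + (1/2) f''(B_t) dt. Compute derivatives of f(x) = 4*cos(7*x/4):
  f'(x)  = -7*sin(7*x/4)
  f''(x) = -49*cos(7*x/4)/4
Substitute x = B_t and multiply the f'' term by 1/2:
  drift     = (1/2) * (-49*cos(7*x/4)/4) evaluated at B_t = -49*cos(7*B_t/4)/8
  diffusion = (-7*sin(7*x/4)) evaluated at B_t = -7*sin(7*B_t/4)
Therefore d(4*cos(7*B_t/4)) = (-49*cos(7*B_t/4)/8) dt + (-7*sin(7*B_t/4)) dB_t.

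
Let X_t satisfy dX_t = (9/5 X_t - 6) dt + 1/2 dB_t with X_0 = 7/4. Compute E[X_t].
E[X_t] = 10/3 - 19*exp(9*t/5)/12

Taking expectations and using E[dB_t] = 0, the mean m(t) = E[X_t] satisfies the ODE m'(t) = a m(t) + b with m(0) = x_0. With a = 9/5, b = -6, x_0 = 7/4, the solution is
  m(t) = x_0 * exp(a t) + (b/a) * (exp(a t) - 1)
       = (7/4) * exp((9/5) t) + ((-6)/(9/5)) * (exp((9/5) t) - 1)
       = 10/3 - 19*exp(9*t/5)/12.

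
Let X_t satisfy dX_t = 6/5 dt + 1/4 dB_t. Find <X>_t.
<X>_t = t/16

For an Itô process dX_t = a(t) dt + b(t) dB_t, the quadratic variation is <X>_t = int_0^t b(s)^2 ds (the drift term does not contribute). Here b(s) = 1/4, so
  b(s)^2 = 1/16.
Integrating from 0 to t:
  <X>_t = int_0^t (1/16) ds = t/16.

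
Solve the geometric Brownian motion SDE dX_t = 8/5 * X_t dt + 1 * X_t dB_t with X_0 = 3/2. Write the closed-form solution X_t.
X_t = 3/2 * exp((11/10) * t + (1) * B_t)

For GBM dX = mu X dt + sigma X dB with X_0 = x_0, apply Itô to Y = log X: dY = (mu - sigma^2/2) dt + sigma dB, so Y_t = log(x_0) + (mu - sigma^2/2) t + sigma B_t and hence X_t = x_0 * exp((mu - sigma^2/2) t + sigma B_t).
With mu = 8/5, sigma = 1, x_0 = 3/2, this gives:
  X_t = 3/2 * exp((11/10) * t + (1) * B_t).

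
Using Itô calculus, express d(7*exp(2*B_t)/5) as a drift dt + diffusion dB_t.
d(7*exp(2*B_t)/5) = (14*exp(2*B_t)/5) dt + (14*exp(2*B_t)/5) dB_t

Itô's formula for f(B_t) gives d f(B_t) = f'(B_t) dB_t + (1/2) f''(B_t) dt. Compute derivatives of f(x) = 7*exp(2*x)/5:
  f'(x)  = 14*exp(2*x)/5
  f''(x) = 28*exp(2*x)/5
Substitute x = B_t and multiply the f'' term by 1/2:
  drift     = (1/2) * (28*exp(2*x)/5) evaluated at B_t = 14*exp(2*B_t)/5
  diffusion = (14*exp(2*x)/5) evaluated at B_t = 14*exp(2*B_t)/5
Therefore d(7*exp(2*B_t)/5) = (14*exp(2*B_t)/5) dt + (14*exp(2*B_t)/5) dB_t.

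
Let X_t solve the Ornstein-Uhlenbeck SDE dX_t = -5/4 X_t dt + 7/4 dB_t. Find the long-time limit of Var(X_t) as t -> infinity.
lim Var(X_t) = 49/40

The OU SDE dX = -theta X dt + sigma dB admits the integrating factor exp(theta t): d(exp(theta t) X_t) = sigma exp(theta t) dB_t. Integrating from 0 to t gives X_t = x_0 * exp(-theta t) + sigma * int_0^t exp(-theta (t-s)) dB_s for any initial x_0. The Itô integral has variance (by the Itô isometry) sigma^2 * int_0^t exp(-2 theta (t - s)) ds = sigma^2 * (1 - exp(-2 theta t)) / (2 theta), independent of x_0.
With theta = 5/4, sigma = 7/4:
  Var(X_t) = (7/4)^2 * (1 - exp(-2*5/4 t)) / (2 * 5/4) = 49/40 - 49*exp(-5*t/2)/40.
As t -> infinity, exp(-2*5/4 t) -> 0, so the stationary variance is sigma^2 / (2 theta) = 49/40.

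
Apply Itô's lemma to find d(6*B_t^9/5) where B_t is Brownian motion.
d(6*B_t^9/5) = (216*B_t^7/5) dt + (54*B_t^8/5) dB_t

Itô's formula for f(B_t) gives d f(B_t) = f'(B_t) dB_t + (1/2) f''(B_t) dt. Compute derivatives of f(x) = 6*x^9/5:
  f'(x)  = 54*x^8/5
  f''(x) = 432*x^7/5
Substitute x = B_t and multiply the f'' term by 1/2:
  drift     = (1/2) * (432*x^7/5) evaluated at B_t = 216*B_t^7/5
  diffusion = (54*x^8/5) evaluated at B_t = 54*B_t^8/5
Therefore d(6*B_t^9/5) = (216*B_t^7/5) dt + (54*B_t^8/5) dB_t.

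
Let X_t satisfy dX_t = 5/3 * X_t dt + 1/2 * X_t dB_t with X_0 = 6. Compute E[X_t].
E[X_t] = 6*exp(5*t/3)

For GBM dX = mu X dt + sigma X dB with X_0 = x_0, apply Itô to Y = log X: dY = (mu - sigma^2/2) dt + sigma dB, so Y_t = log(x_0) + (mu - sigma^2/2) t + sigma B_t and hence X_t = x_0 * exp((mu - sigma^2/2) t + sigma B_t).
With mu = 5/3, sigma = 1/2, x_0 = 6, this gives:
  X_t = 6 * exp((37/24) * t + (1/2) * B_t).
Since sigma*B_t ~ Normal(0, sigma^2 t), E[exp(sigma*B_t)] = exp(sigma^2 t / 2); so E[X_t] = x_0 * exp((mu - sigma^2/2) t) * exp(sigma^2 t / 2) = x_0 * exp(mu t) = 6*exp(5*t/3).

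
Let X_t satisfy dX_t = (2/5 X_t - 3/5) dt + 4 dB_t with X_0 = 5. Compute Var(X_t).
Var(X_t) = 20*exp(4*t/5) - 20

The variance V(t) = Var(X_t) satisfies V'(t) = 2 a V(t) + c^2 with V(0) = 0 (drift coefficient is linear in X, diffusion is constant). With a = 2/5, c = 4, the solution is
  V(t) = (c^2 / (2 a)) * (exp(2 a t) - 1)
       = (4^2 / (2*(2/5))) * (exp((4/5) t) - 1)
       = 20*exp(4*t/5) - 20.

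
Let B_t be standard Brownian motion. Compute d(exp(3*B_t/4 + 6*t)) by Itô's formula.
d(exp(3*B_t/4 + 6*t)) = (201*exp(3*B_t/4 + 6*t)/32) dt + (3*exp(3*B_t/4 + 6*t)/4) dB_t

Itô's formula for f(t, x): d f(t, B_t) = (f_t + (1/2) f_xx) dt + f_x dB_t. Compute partials of f(t, x) = exp(6*t + 3*x/4):
  f_t(t,x)  = 6*exp(6*t + 3*x/4)
  f_x(t,x)  = 3*exp(6*t + 3*x/4)/4
  f_xx(t,x) = 9*exp(6*t + 3*x/4)/16
Assemble drift = f_t + (1/2) f_xx = 201*exp(6*t + 3*x/4)/32 and diffusion = f_x = 3*exp(6*t + 3*x/4)/4. Substituting x = B_t:
  d(exp(3*B_t/4 + 6*t)) = (201*exp(3*B_t/4 + 6*t)/32) dt + (3*exp(3*B_t/4 + 6*t)/4) dB_t.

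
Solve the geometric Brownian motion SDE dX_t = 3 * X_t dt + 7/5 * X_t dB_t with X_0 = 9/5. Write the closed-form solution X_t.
X_t = 9/5 * exp((101/50) * t + (7/5) * B_t)

For GBM dX = mu X dt + sigma X dB with X_0 = x_0, apply Itô to Y = log X: dY = (mu - sigma^2/2) dt + sigma dB, so Y_t = log(x_0) + (mu - sigma^2/2) t + sigma B_t and hence X_t = x_0 * exp((mu - sigma^2/2) t + sigma B_t).
With mu = 3, sigma = 7/5, x_0 = 9/5, this gives:
  X_t = 9/5 * exp((101/50) * t + (7/5) * B_t).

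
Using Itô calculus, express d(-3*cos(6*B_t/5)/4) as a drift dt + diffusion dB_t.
d(-3*cos(6*B_t/5)/4) = (27*cos(6*B_t/5)/50) dt + (9*sin(6*B_t/5)/10) dB_t

Itô's formula for f(B_t) gives d f(B_t) = f'(B_t) dB_t + (1/2) f''(B_t) dt. Compute derivatives of f(x) = -3*cos(6*x/5)/4:
  f'(x)  = 9*sin(6*x/5)/10
  f''(x) = 27*cos(6*x/5)/25
Substitute x = B_t and multiply the f'' term by 1/2:
  drift     = (1/2) * (27*cos(6*x/5)/25) evaluated at B_t = 27*cos(6*B_t/5)/50
  diffusion = (9*sin(6*x/5)/10) evaluated at B_t = 9*sin(6*B_t/5)/10
Therefore d(-3*cos(6*B_t/5)/4) = (27*cos(6*B_t/5)/50) dt + (9*sin(6*B_t/5)/10) dB_t.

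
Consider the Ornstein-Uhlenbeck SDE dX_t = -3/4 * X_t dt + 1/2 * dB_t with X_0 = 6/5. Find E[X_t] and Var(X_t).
E[X_t] = 6*exp(-3*t/4)/5; Var(X_t) = 1/6 - exp(-3*t/2)/6

The OU SDE dX = -theta X dt + sigma dB admits the integrating factor exp(theta t): d(exp(theta t) X_t) = sigma exp(theta t) dB_t. Integrating from 0 to t:
  X_t = x_0 * exp(-theta t) + sigma * int_0^t exp(-theta (t-s)) dB_s.
The Itô integral has mean 0 and (by the Itô isometry) variance sigma^2 * int_0^t exp(-2 theta (t - s)) ds = sigma^2 * (1 - exp(-2 theta t)) / (2 theta).
With theta = 3/4, sigma = 1/2, x_0 = 6/5:
  E[X_t] = 6/5 * exp(-3/4 t) = 6*exp(-3*t/4)/5
  Var(X_t) = (1/2)^2 * (1 - exp(-2*3/4 t)) / (2 * 3/4) = 1/6 - exp(-3*t/2)/6.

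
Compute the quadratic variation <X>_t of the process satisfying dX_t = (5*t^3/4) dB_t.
<X>_t = 25*t^7/112

For an Itô process dX_t = a(t) dt + b(t) dB_t, the quadratic variation is <X>_t = int_0^t b(s)^2 ds (the drift term does not contribute). Here b(s) = 5*s^3/4, so
  b(s)^2 = 25*s^6/16.
Integrating from 0 to t:
  <X>_t = int_0^t (25*s^6/16) ds = 25*t^7/112.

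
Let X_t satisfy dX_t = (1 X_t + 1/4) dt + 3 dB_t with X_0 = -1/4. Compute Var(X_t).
Var(X_t) = 9*exp(2*t)/2 - 9/2

The variance V(t) = Var(X_t) satisfies V'(t) = 2 a V(t) + c^2 with V(0) = 0 (drift coefficient is linear in X, diffusion is constant). With a = 1, c = 3, the solution is
  V(t) = (c^2 / (2 a)) * (exp(2 a t) - 1)
       = (3^2 / (2*1)) * (exp(2 t) - 1)
       = 9*exp(2*t)/2 - 9/2.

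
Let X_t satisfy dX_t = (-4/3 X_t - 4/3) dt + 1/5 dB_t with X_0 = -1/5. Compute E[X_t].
E[X_t] = -1 + 4*exp(-4*t/3)/5

Taking expectations and using E[dB_t] = 0, the mean m(t) = E[X_t] satisfies the ODE m'(t) = a m(t) + b with m(0) = x_0. With a = -4/3, b = -4/3, x_0 = -1/5, the solution is
  m(t) = x_0 * exp(a t) + (b/a) * (exp(a t) - 1)
       = (-1/5) * exp((-4/3) t) + ((-4/3)/(-4/3)) * (exp((-4/3) t) - 1)
       = -1 + 4*exp(-4*t/3)/5.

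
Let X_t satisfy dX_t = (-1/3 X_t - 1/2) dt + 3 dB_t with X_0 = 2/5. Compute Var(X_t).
Var(X_t) = 27/2 - 27*exp(-2*t/3)/2

The variance V(t) = Var(X_t) satisfies V'(t) = 2 a V(t) + c^2 with V(0) = 0 (drift coefficient is linear in X, diffusion is constant). With a = -1/3, c = 3, the solution is
  V(t) = (c^2 / (2 a)) * (exp(2 a t) - 1)
       = (3^2 / (2*(-1/3))) * (exp((-2/3) t) - 1)
       = 27/2 - 27*exp(-2*t/3)/2.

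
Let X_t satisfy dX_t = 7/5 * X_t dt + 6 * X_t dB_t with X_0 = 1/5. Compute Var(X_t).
Var(X_t) = (exp(36*t) - 1)*exp(14*t/5)/25

For GBM dX = mu X dt + sigma X dB with X_0 = x_0, apply Itô to Y = log X: dY = (mu - sigma^2/2) dt + sigma dB, so Y_t = log(x_0) + (mu - sigma^2/2) t + sigma B_t and hence X_t = x_0 * exp((mu - sigma^2/2) t + sigma B_t).
With mu = 7/5, sigma = 6, x_0 = 1/5, this gives:
  X_t = 1/5 * exp((-83/5) * t + (6) * B_t).
Since sigma*B_t ~ Normal(0, sigma^2 t), E[exp(sigma*B_t)] = exp(sigma^2 t / 2); so E[X_t] = x_0 * exp((mu - sigma^2/2) t) * exp(sigma^2 t / 2) = x_0 * exp(mu t) = exp(7*t/5)/5.
Var(X_t) = E[X_t^2] - (E[X_t])^2 = x_0^2 * exp(2 mu t) * (exp(sigma^2 t) - 1) = (exp(36*t) - 1)*exp(14*t/5)/25.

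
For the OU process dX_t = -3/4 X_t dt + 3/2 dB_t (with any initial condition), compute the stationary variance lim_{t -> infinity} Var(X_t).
lim Var(X_t) = 3/2

The OU SDE dX = -theta X dt + sigma dB admits the integrating factor exp(theta t): d(exp(theta t) X_t) = sigma exp(theta t) dB_t. Integrating from 0 to t gives X_t = x_0 * exp(-theta t) + sigma * int_0^t exp(-theta (t-s)) dB_s for any initial x_0. The Itô integral has variance (by the Itô isometry) sigma^2 * int_0^t exp(-2 theta (t - s)) ds = sigma^2 * (1 - exp(-2 theta t)) / (2 theta), independent of x_0.
With theta = 3/4, sigma = 3/2:
  Var(X_t) = (3/2)^2 * (1 - exp(-2*3/4 t)) / (2 * 3/4) = 3/2 - 3*exp(-3*t/2)/2.
As t -> infinity, exp(-2*3/4 t) -> 0, so the stationary variance is sigma^2 / (2 theta) = 3/2.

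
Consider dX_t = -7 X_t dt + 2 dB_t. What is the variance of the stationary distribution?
lim Var(X_t) = 2/7

The OU SDE dX = -theta X dt + sigma dB admits the integrating factor exp(theta t): d(exp(theta t) X_t) = sigma exp(theta t) dB_t. Integrating from 0 to t gives X_t = x_0 * exp(-theta t) + sigma * int_0^t exp(-theta (t-s)) dB_s for any initial x_0. The Itô integral has variance (by the Itô isometry) sigma^2 * int_0^t exp(-2 theta (t - s)) ds = sigma^2 * (1 - exp(-2 theta t)) / (2 theta), independent of x_0.
With theta = 7, sigma = 2:
  Var(X_t) = (2)^2 * (1 - exp(-2*7 t)) / (2 * 7) = 2/7 - 2*exp(-14*t)/7.
As t -> infinity, exp(-2*7 t) -> 0, so the stationary variance is sigma^2 / (2 theta) = 2/7.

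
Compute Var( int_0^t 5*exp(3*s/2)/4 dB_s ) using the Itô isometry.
Var = 25*exp(3*t)/48 - 25/48

The Itô integral of a deterministic integrand f(s) has mean 0 because each increment f(s) * (B_{s+ds} - B_s) has mean 0. By the Itô isometry:
  Var( int_0^t f(s) dB_s ) = E[ (int_0^t f(s) dB_s)^2 ] = int_0^t f(s)^2 ds.
Here f(s) = 5*exp(3*s/2)/4, so f(s)^2 = 25*exp(3*s)/16. Integrate:
  int_0^t (25*exp(3*s)/16) ds = 25*exp(3*t)/48 - 25/48.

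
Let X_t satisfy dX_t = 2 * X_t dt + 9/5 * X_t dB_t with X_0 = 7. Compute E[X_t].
E[X_t] = 7*exp(2*t)

For GBM dX = mu X dt + sigma X dB with X_0 = x_0, apply Itô to Y = log X: dY = (mu - sigma^2/2) dt + sigma dB, so Y_t = log(x_0) + (mu - sigma^2/2) t + sigma B_t and hence X_t = x_0 * exp((mu - sigma^2/2) t + sigma B_t).
With mu = 2, sigma = 9/5, x_0 = 7, this gives:
  X_t = 7 * exp((19/50) * t + (9/5) * B_t).
Since sigma*B_t ~ Normal(0, sigma^2 t), E[exp(sigma*B_t)] = exp(sigma^2 t / 2); so E[X_t] = x_0 * exp((mu - sigma^2/2) t) * exp(sigma^2 t / 2) = x_0 * exp(mu t) = 7*exp(2*t).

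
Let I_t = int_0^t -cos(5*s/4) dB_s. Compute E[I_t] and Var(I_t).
E[I_t] = 0; Var(I_t) = t/2 + sin(5*t/2)/5

The Itô integral of a deterministic integrand f(s) has mean 0 because each increment f(s) * (B_{s+ds} - B_s) has mean 0. By the Itô isometry:
  Var( int_0^t f(s) dB_s ) = E[ (int_0^t f(s) dB_s)^2 ] = int_0^t f(s)^2 ds.
Here f(s) = -cos(5*s/4), so f(s)^2 = cos(5*s/4)^2. Integrate:
  int_0^t (cos(5*s/4)^2) ds = t/2 + sin(5*t/2)/5.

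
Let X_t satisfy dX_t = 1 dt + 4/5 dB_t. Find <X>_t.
<X>_t = 16*t/25

For an Itô process dX_t = a(t) dt + b(t) dB_t, the quadratic variation is <X>_t = int_0^t b(s)^2 ds (the drift term does not contribute). Here b(s) = 4/5, so
  b(s)^2 = 16/25.
Integrating from 0 to t:
  <X>_t = int_0^t (16/25) ds = 16*t/25.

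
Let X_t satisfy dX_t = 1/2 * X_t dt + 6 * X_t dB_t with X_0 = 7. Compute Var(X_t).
Var(X_t) = 49*(exp(36*t) - 1)*exp(t)

For GBM dX = mu X dt + sigma X dB with X_0 = x_0, apply Itô to Y = log X: dY = (mu - sigma^2/2) dt + sigma dB, so Y_t = log(x_0) + (mu - sigma^2/2) t + sigma B_t and hence X_t = x_0 * exp((mu - sigma^2/2) t + sigma B_t).
With mu = 1/2, sigma = 6, x_0 = 7, this gives:
  X_t = 7 * exp((-35/2) * t + (6) * B_t).
Since sigma*B_t ~ Normal(0, sigma^2 t), E[exp(sigma*B_t)] = exp(sigma^2 t / 2); so E[X_t] = x_0 * exp((mu - sigma^2/2) t) * exp(sigma^2 t / 2) = x_0 * exp(mu t) = 7*exp(t/2).
Var(X_t) = E[X_t^2] - (E[X_t])^2 = x_0^2 * exp(2 mu t) * (exp(sigma^2 t) - 1) = 49*(exp(36*t) - 1)*exp(t).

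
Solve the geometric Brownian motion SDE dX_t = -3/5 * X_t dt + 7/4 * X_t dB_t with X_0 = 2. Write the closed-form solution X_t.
X_t = 2 * exp((-341/160) * t + (7/4) * B_t)

For GBM dX = mu X dt + sigma X dB with X_0 = x_0, apply Itô to Y = log X: dY = (mu - sigma^2/2) dt + sigma dB, so Y_t = log(x_0) + (mu - sigma^2/2) t + sigma B_t and hence X_t = x_0 * exp((mu - sigma^2/2) t + sigma B_t).
With mu = -3/5, sigma = 7/4, x_0 = 2, this gives:
  X_t = 2 * exp((-341/160) * t + (7/4) * B_t).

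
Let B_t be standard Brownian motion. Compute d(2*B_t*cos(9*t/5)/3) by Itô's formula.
d(2*B_t*cos(9*t/5)/3) = (-6*B_t*sin(9*t/5)/5) dt + (2*cos(9*t/5)/3) dB_t

Itô's formula for f(t, x): d f(t, B_t) = (f_t + (1/2) f_xx) dt + f_x dB_t. Compute partials of f(t, x) = 2*x*cos(9*t/5)/3:
  f_t(t,x)  = -6*x*sin(9*t/5)/5
  f_x(t,x)  = 2*cos(9*t/5)/3
  f_xx(t,x) = 0
Assemble drift = f_t + (1/2) f_xx = -6*x*sin(9*t/5)/5 and diffusion = f_x = 2*cos(9*t/5)/3. Substituting x = B_t:
  d(2*B_t*cos(9*t/5)/3) = (-6*B_t*sin(9*t/5)/5) dt + (2*cos(9*t/5)/3) dB_t.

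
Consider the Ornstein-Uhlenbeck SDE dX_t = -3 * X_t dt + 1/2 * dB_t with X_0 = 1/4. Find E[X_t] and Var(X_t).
E[X_t] = exp(-3*t)/4; Var(X_t) = 1/24 - exp(-6*t)/24

The OU SDE dX = -theta X dt + sigma dB admits the integrating factor exp(theta t): d(exp(theta t) X_t) = sigma exp(theta t) dB_t. Integrating from 0 to t:
  X_t = x_0 * exp(-theta t) + sigma * int_0^t exp(-theta (t-s)) dB_s.
The Itô integral has mean 0 and (by the Itô isometry) variance sigma^2 * int_0^t exp(-2 theta (t - s)) ds = sigma^2 * (1 - exp(-2 theta t)) / (2 theta).
With theta = 3, sigma = 1/2, x_0 = 1/4:
  E[X_t] = 1/4 * exp(-3 t) = exp(-3*t)/4
  Var(X_t) = (1/2)^2 * (1 - exp(-2*3 t)) / (2 * 3) = 1/24 - exp(-6*t)/24.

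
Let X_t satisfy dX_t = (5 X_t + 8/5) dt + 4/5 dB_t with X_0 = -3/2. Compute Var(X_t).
Var(X_t) = 8*exp(10*t)/125 - 8/125

The variance V(t) = Var(X_t) satisfies V'(t) = 2 a V(t) + c^2 with V(0) = 0 (drift coefficient is linear in X, diffusion is constant). With a = 5, c = 4/5, the solution is
  V(t) = (c^2 / (2 a)) * (exp(2 a t) - 1)
       = ((4/5)^2 / (2*5)) * (exp(10 t) - 1)
       = 8*exp(10*t)/125 - 8/125.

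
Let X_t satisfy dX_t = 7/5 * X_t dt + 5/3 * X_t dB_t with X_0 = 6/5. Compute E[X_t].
E[X_t] = 6*exp(7*t/5)/5

For GBM dX = mu X dt + sigma X dB with X_0 = x_0, apply Itô to Y = log X: dY = (mu - sigma^2/2) dt + sigma dB, so Y_t = log(x_0) + (mu - sigma^2/2) t + sigma B_t and hence X_t = x_0 * exp((mu - sigma^2/2) t + sigma B_t).
With mu = 7/5, sigma = 5/3, x_0 = 6/5, this gives:
  X_t = 6/5 * exp((1/90) * t + (5/3) * B_t).
Since sigma*B_t ~ Normal(0, sigma^2 t), E[exp(sigma*B_t)] = exp(sigma^2 t / 2); so E[X_t] = x_0 * exp((mu - sigma^2/2) t) * exp(sigma^2 t / 2) = x_0 * exp(mu t) = 6*exp(7*t/5)/5.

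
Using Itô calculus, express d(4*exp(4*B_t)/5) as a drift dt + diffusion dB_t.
d(4*exp(4*B_t)/5) = (32*exp(4*B_t)/5) dt + (16*exp(4*B_t)/5) dB_t

Itô's formula for f(B_t) gives d f(B_t) = f'(B_t) dB_t + (1/2) f''(B_t) dt. Compute derivatives of f(x) = 4*exp(4*x)/5:
  f'(x)  = 16*exp(4*x)/5
  f''(x) = 64*exp(4*x)/5
Substitute x = B_t and multiply the f'' term by 1/2:
  drift     = (1/2) * (64*exp(4*x)/5) evaluated at B_t = 32*exp(4*B_t)/5
  diffusion = (16*exp(4*x)/5) evaluated at B_t = 16*exp(4*B_t)/5
Therefore d(4*exp(4*B_t)/5) = (32*exp(4*B_t)/5) dt + (16*exp(4*B_t)/5) dB_t.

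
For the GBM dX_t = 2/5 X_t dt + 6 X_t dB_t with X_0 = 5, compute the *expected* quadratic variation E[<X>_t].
E[<X>_t] = 1125*exp(184*t/5)/46 - 1125/46

<X>_t = int_0^t (6 * X_s)^2 ds. Taking expectation inside the integral: E[<X>_t] = 6^2 * int_0^t E[X_s^2] ds. For GBM, E[X_s^2] = x_0^2 * exp((2 mu + sigma^2) s). Integrating:
  E[<X>_t] = 6^2 * 5^2 * (exp((2*(2/5) + 6^2) t) - 1) / (2*(2/5) + 6^2)
           = 6^2 * 5^2 * (exp((184/5) t) - 1) / (184/5) = 1125*exp(184*t/5)/46 - 1125/46.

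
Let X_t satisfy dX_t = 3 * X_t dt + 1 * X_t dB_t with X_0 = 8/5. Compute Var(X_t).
Var(X_t) = 64*(exp(t) - 1)*exp(6*t)/25

For GBM dX = mu X dt + sigma X dB with X_0 = x_0, apply Itô to Y = log X: dY = (mu - sigma^2/2) dt + sigma dB, so Y_t = log(x_0) + (mu - sigma^2/2) t + sigma B_t and hence X_t = x_0 * exp((mu - sigma^2/2) t + sigma B_t).
With mu = 3, sigma = 1, x_0 = 8/5, this gives:
  X_t = 8/5 * exp((5/2) * t + (1) * B_t).
Since sigma*B_t ~ Normal(0, sigma^2 t), E[exp(sigma*B_t)] = exp(sigma^2 t / 2); so E[X_t] = x_0 * exp((mu - sigma^2/2) t) * exp(sigma^2 t / 2) = x_0 * exp(mu t) = 8*exp(3*t)/5.
Var(X_t) = E[X_t^2] - (E[X_t])^2 = x_0^2 * exp(2 mu t) * (exp(sigma^2 t) - 1) = 64*(exp(t) - 1)*exp(6*t)/25.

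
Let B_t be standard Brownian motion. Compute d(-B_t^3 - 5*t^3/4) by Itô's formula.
d(-B_t^3 - 5*t^3/4) = (-3*B_t - 15*t^2/4) dt + (-3*B_t^2) dB_t

Itô's formula for f(t, x): d f(t, B_t) = (f_t + (1/2) f_xx) dt + f_x dB_t. Compute partials of f(t, x) = -5*t^3/4 - x^3:
  f_t(t,x)  = -15*t^2/4
  f_x(t,x)  = -3*x^2
  f_xx(t,x) = -6*x
Assemble drift = f_t + (1/2) f_xx = -15*t^2/4 - 3*x and diffusion = f_x = -3*x^2. Substituting x = B_t:
  d(-B_t^3 - 5*t^3/4) = (-3*B_t - 15*t^2/4) dt + (-3*B_t^2) dB_t.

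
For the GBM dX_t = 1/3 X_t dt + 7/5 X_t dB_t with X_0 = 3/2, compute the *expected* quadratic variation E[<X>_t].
E[<X>_t] = 1323*exp(197*t/75)/788 - 1323/788

<X>_t = int_0^t ((7/5) * X_s)^2 ds. Taking expectation inside the integral: E[<X>_t] = (7/5)^2 * int_0^t E[X_s^2] ds. For GBM, E[X_s^2] = x_0^2 * exp((2 mu + sigma^2) s). Integrating:
  E[<X>_t] = (7/5)^2 * (3/2)^2 * (exp((2*(1/3) + (7/5)^2) t) - 1) / (2*(1/3) + (7/5)^2)
           = (7/5)^2 * (3/2)^2 * (exp((197/75) t) - 1) / (197/75) = 1323*exp(197*t/75)/788 - 1323/788.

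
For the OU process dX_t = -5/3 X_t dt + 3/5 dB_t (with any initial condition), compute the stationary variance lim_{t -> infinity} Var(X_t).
lim Var(X_t) = 27/250

The OU SDE dX = -theta X dt + sigma dB admits the integrating factor exp(theta t): d(exp(theta t) X_t) = sigma exp(theta t) dB_t. Integrating from 0 to t gives X_t = x_0 * exp(-theta t) + sigma * int_0^t exp(-theta (t-s)) dB_s for any initial x_0. The Itô integral has variance (by the Itô isometry) sigma^2 * int_0^t exp(-2 theta (t - s)) ds = sigma^2 * (1 - exp(-2 theta t)) / (2 theta), independent of x_0.
With theta = 5/3, sigma = 3/5:
  Var(X_t) = (3/5)^2 * (1 - exp(-2*5/3 t)) / (2 * 5/3) = 27/250 - 27*exp(-10*t/3)/250.
As t -> infinity, exp(-2*5/3 t) -> 0, so the stationary variance is sigma^2 / (2 theta) = 27/250.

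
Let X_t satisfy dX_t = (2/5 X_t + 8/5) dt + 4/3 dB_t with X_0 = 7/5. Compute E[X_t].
E[X_t] = 27*exp(2*t/5)/5 - 4

Taking expectations and using E[dB_t] = 0, the mean m(t) = E[X_t] satisfies the ODE m'(t) = a m(t) + b with m(0) = x_0. With a = 2/5, b = 8/5, x_0 = 7/5, the solution is
  m(t) = x_0 * exp(a t) + (b/a) * (exp(a t) - 1)
       = (7/5) * exp((2/5) t) + ((8/5)/(2/5)) * (exp((2/5) t) - 1)
       = 27*exp(2*t/5)/5 - 4.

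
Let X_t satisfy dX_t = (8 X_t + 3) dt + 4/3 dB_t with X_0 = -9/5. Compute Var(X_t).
Var(X_t) = exp(16*t)/9 - 1/9

The variance V(t) = Var(X_t) satisfies V'(t) = 2 a V(t) + c^2 with V(0) = 0 (drift coefficient is linear in X, diffusion is constant). With a = 8, c = 4/3, the solution is
  V(t) = (c^2 / (2 a)) * (exp(2 a t) - 1)
       = ((4/3)^2 / (2*8)) * (exp(16 t) - 1)
       = exp(16*t)/9 - 1/9.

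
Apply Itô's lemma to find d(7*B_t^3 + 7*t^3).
d(7*B_t^3 + 7*t^3) = (21*B_t + 21*t^2) dt + (21*B_t^2) dB_t

Itô's formula for f(t, x): d f(t, B_t) = (f_t + (1/2) f_xx) dt + f_x dB_t. Compute partials of f(t, x) = 7*t^3 + 7*x^3:
  f_t(t,x)  = 21*t^2
  f_x(t,x)  = 21*x^2
  f_xx(t,x) = 42*x
Assemble drift = f_t + (1/2) f_xx = 21*t^2 + 21*x and diffusion = f_x = 21*x^2. Substituting x = B_t:
  d(7*B_t^3 + 7*t^3) = (21*B_t + 21*t^2) dt + (21*B_t^2) dB_t.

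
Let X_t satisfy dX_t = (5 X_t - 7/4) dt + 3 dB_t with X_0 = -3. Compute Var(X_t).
Var(X_t) = 9*exp(10*t)/10 - 9/10

The variance V(t) = Var(X_t) satisfies V'(t) = 2 a V(t) + c^2 with V(0) = 0 (drift coefficient is linear in X, diffusion is constant). With a = 5, c = 3, the solution is
  V(t) = (c^2 / (2 a)) * (exp(2 a t) - 1)
       = (3^2 / (2*5)) * (exp(10 t) - 1)
       = 9*exp(10*t)/10 - 9/10.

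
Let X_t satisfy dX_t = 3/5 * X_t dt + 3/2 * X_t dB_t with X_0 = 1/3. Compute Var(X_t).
Var(X_t) = (exp(9*t/4) - 1)*exp(6*t/5)/9

For GBM dX = mu X dt + sigma X dB with X_0 = x_0, apply Itô to Y = log X: dY = (mu - sigma^2/2) dt + sigma dB, so Y_t = log(x_0) + (mu - sigma^2/2) t + sigma B_t and hence X_t = x_0 * exp((mu - sigma^2/2) t + sigma B_t).
With mu = 3/5, sigma = 3/2, x_0 = 1/3, this gives:
  X_t = 1/3 * exp((-21/40) * t + (3/2) * B_t).
Since sigma*B_t ~ Normal(0, sigma^2 t), E[exp(sigma*B_t)] = exp(sigma^2 t / 2); so E[X_t] = x_0 * exp((mu - sigma^2/2) t) * exp(sigma^2 t / 2) = x_0 * exp(mu t) = exp(3*t/5)/3.
Var(X_t) = E[X_t^2] - (E[X_t])^2 = x_0^2 * exp(2 mu t) * (exp(sigma^2 t) - 1) = (exp(9*t/4) - 1)*exp(6*t/5)/9.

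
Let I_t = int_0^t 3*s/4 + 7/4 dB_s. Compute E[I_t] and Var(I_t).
E[I_t] = 0; Var(I_t) = t*(3*t^2 + 21*t + 49)/16

The Itô integral of a deterministic integrand f(s) has mean 0 because each increment f(s) * (B_{s+ds} - B_s) has mean 0. By the Itô isometry:
  Var( int_0^t f(s) dB_s ) = E[ (int_0^t f(s) dB_s)^2 ] = int_0^t f(s)^2 ds.
Here f(s) = 3*s/4 + 7/4, so f(s)^2 = (3*s + 7)^2/16. Integrate:
  int_0^t ((3*s + 7)^2/16) ds = t*(3*t^2 + 21*t + 49)/16.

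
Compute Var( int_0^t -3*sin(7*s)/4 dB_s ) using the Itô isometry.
Var = 9*t/32 - 9*sin(14*t)/448

The Itô integral of a deterministic integrand f(s) has mean 0 because each increment f(s) * (B_{s+ds} - B_s) has mean 0. By the Itô isometry:
  Var( int_0^t f(s) dB_s ) = E[ (int_0^t f(s) dB_s)^2 ] = int_0^t f(s)^2 ds.
Here f(s) = -3*sin(7*s)/4, so f(s)^2 = 9*sin(7*s)^2/16. Integrate:
  int_0^t (9*sin(7*s)^2/16) ds = 9*t/32 - 9*sin(14*t)/448.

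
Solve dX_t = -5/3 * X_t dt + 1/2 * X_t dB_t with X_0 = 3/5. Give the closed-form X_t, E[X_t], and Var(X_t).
X_t = 3/5 * exp((-43/24) t + (1/2) B_t); E[X_t] = 3*exp(-5*t/3)/5; Var(X_t) = (9*exp(t/4) - 9)*exp(-10*t/3)/25

For GBM dX = mu X dt + sigma X dB with X_0 = x_0, apply Itô to Y = log X: dY = (mu - sigma^2/2) dt + sigma dB, so Y_t = log(x_0) + (mu - sigma^2/2) t + sigma B_t and hence X_t = x_0 * exp((mu - sigma^2/2) t + sigma B_t).
With mu = -5/3, sigma = 1/2, x_0 = 3/5, this gives:
  X_t = 3/5 * exp((-43/24) * t + (1/2) * B_t).
Since sigma*B_t ~ Normal(0, sigma^2 t), E[exp(sigma*B_t)] = exp(sigma^2 t / 2); so E[X_t] = x_0 * exp((mu - sigma^2/2) t) * exp(sigma^2 t / 2) = x_0 * exp(mu t) = 3*exp(-5*t/3)/5.
Var(X_t) = E[X_t^2] - (E[X_t])^2 = x_0^2 * exp(2 mu t) * (exp(sigma^2 t) - 1) = (9*exp(t/4) - 9)*exp(-10*t/3)/25.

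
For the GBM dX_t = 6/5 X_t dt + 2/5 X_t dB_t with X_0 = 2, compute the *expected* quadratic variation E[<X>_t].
E[<X>_t] = exp(64*t/25)/4 - 1/4

<X>_t = int_0^t ((2/5) * X_s)^2 ds. Taking expectation inside the integral: E[<X>_t] = (2/5)^2 * int_0^t E[X_s^2] ds. For GBM, E[X_s^2] = x_0^2 * exp((2 mu + sigma^2) s). Integrating:
  E[<X>_t] = (2/5)^2 * 2^2 * (exp((2*(6/5) + (2/5)^2) t) - 1) / (2*(6/5) + (2/5)^2)
           = (2/5)^2 * 2^2 * (exp((64/25) t) - 1) / (64/25) = exp(64*t/25)/4 - 1/4.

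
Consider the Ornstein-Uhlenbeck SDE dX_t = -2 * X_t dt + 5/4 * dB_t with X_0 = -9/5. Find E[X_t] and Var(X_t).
E[X_t] = -9*exp(-2*t)/5; Var(X_t) = 25/64 - 25*exp(-4*t)/64

The OU SDE dX = -theta X dt + sigma dB admits the integrating factor exp(theta t): d(exp(theta t) X_t) = sigma exp(theta t) dB_t. Integrating from 0 to t:
  X_t = x_0 * exp(-theta t) + sigma * int_0^t exp(-theta (t-s)) dB_s.
The Itô integral has mean 0 and (by the Itô isometry) variance sigma^2 * int_0^t exp(-2 theta (t - s)) ds = sigma^2 * (1 - exp(-2 theta t)) / (2 theta).
With theta = 2, sigma = 5/4, x_0 = -9/5:
  E[X_t] = -9/5 * exp(-2 t) = -9*exp(-2*t)/5
  Var(X_t) = (5/4)^2 * (1 - exp(-2*2 t)) / (2 * 2) = 25/64 - 25*exp(-4*t)/64.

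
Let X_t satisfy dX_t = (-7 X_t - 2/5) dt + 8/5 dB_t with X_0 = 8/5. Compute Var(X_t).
Var(X_t) = 32/175 - 32*exp(-14*t)/175

The variance V(t) = Var(X_t) satisfies V'(t) = 2 a V(t) + c^2 with V(0) = 0 (drift coefficient is linear in X, diffusion is constant). With a = -7, c = 8/5, the solution is
  V(t) = (c^2 / (2 a)) * (exp(2 a t) - 1)
       = ((8/5)^2 / (2*(-7))) * (exp((-14) t) - 1)
       = 32/175 - 32*exp(-14*t)/175.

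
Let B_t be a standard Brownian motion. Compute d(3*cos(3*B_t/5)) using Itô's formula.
d(3*cos(3*B_t/5)) = (-27*cos(3*B_t/5)/50) dt + (-9*sin(3*B_t/5)/5) dB_t

Itô's formula for f(B_t) gives d f(B_t) = f'(B_t) dB_t + (1/2) f''(B_t) dt. Compute derivatives of f(x) = 3*cos(3*x/5):
  f'(x)  = -9*sin(3*x/5)/5
  f''(x) = -27*cos(3*x/5)/25
Substitute x = B_t and multiply the f'' term by 1/2:
  drift     = (1/2) * (-27*cos(3*x/5)/25) evaluated at B_t = -27*cos(3*B_t/5)/50
  diffusion = (-9*sin(3*x/5)/5) evaluated at B_t = -9*sin(3*B_t/5)/5
Therefore d(3*cos(3*B_t/5)) = (-27*cos(3*B_t/5)/50) dt + (-9*sin(3*B_t/5)/5) dB_t.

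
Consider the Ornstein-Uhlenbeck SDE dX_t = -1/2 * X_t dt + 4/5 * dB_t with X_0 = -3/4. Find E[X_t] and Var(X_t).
E[X_t] = -3*exp(-t/2)/4; Var(X_t) = 16/25 - 16*exp(-t)/25

The OU SDE dX = -theta X dt + sigma dB admits the integrating factor exp(theta t): d(exp(theta t) X_t) = sigma exp(theta t) dB_t. Integrating from 0 to t:
  X_t = x_0 * exp(-theta t) + sigma * int_0^t exp(-theta (t-s)) dB_s.
The Itô integral has mean 0 and (by the Itô isometry) variance sigma^2 * int_0^t exp(-2 theta (t - s)) ds = sigma^2 * (1 - exp(-2 theta t)) / (2 theta).
With theta = 1/2, sigma = 4/5, x_0 = -3/4:
  E[X_t] = -3/4 * exp(-1/2 t) = -3*exp(-t/2)/4
  Var(X_t) = (4/5)^2 * (1 - exp(-2*1/2 t)) / (2 * 1/2) = 16/25 - 16*exp(-t)/25.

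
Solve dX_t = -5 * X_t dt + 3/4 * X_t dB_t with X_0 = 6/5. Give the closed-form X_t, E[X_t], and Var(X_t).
X_t = 6/5 * exp((-169/32) t + (3/4) B_t); E[X_t] = 6*exp(-5*t)/5; Var(X_t) = (36*exp(9*t/16) - 36)*exp(-10*t)/25

For GBM dX = mu X dt + sigma X dB with X_0 = x_0, apply Itô to Y = log X: dY = (mu - sigma^2/2) dt + sigma dB, so Y_t = log(x_0) + (mu - sigma^2/2) t + sigma B_t and hence X_t = x_0 * exp((mu - sigma^2/2) t + sigma B_t).
With mu = -5, sigma = 3/4, x_0 = 6/5, this gives:
  X_t = 6/5 * exp((-169/32) * t + (3/4) * B_t).
Since sigma*B_t ~ Normal(0, sigma^2 t), E[exp(sigma*B_t)] = exp(sigma^2 t / 2); so E[X_t] = x_0 * exp((mu - sigma^2/2) t) * exp(sigma^2 t / 2) = x_0 * exp(mu t) = 6*exp(-5*t)/5.
Var(X_t) = E[X_t^2] - (E[X_t])^2 = x_0^2 * exp(2 mu t) * (exp(sigma^2 t) - 1) = (36*exp(9*t/16) - 36)*exp(-10*t)/25.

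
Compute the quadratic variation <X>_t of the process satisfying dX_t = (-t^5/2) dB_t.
<X>_t = t^11/44

For an Itô process dX_t = a(t) dt + b(t) dB_t, the quadratic variation is <X>_t = int_0^t b(s)^2 ds (the drift term does not contribute). Here b(s) = -s^5/2, so
  b(s)^2 = s^10/4.
Integrating from 0 to t:
  <X>_t = int_0^t (s^10/4) ds = t^11/44.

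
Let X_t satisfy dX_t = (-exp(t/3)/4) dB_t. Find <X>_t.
<X>_t = 3*exp(2*t/3)/32 - 3/32

For an Itô process dX_t = a(t) dt + b(t) dB_t, the quadratic variation is <X>_t = int_0^t b(s)^2 ds (the drift term does not contribute). Here b(s) = -exp(s/3)/4, so
  b(s)^2 = exp(2*s/3)/16.
Integrating from 0 to t:
  <X>_t = int_0^t (exp(2*s/3)/16) ds = 3*exp(2*t/3)/32 - 3/32.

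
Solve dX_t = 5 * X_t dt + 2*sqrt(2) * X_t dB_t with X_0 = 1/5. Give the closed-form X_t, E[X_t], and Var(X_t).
X_t = 1/5 * exp((1) t + (2*sqrt(2)) B_t); E[X_t] = exp(5*t)/5; Var(X_t) = (exp(8*t) - 1)*exp(10*t)/25

For GBM dX = mu X dt + sigma X dB with X_0 = x_0, apply Itô to Y = log X: dY = (mu - sigma^2/2) dt + sigma dB, so Y_t = log(x_0) + (mu - sigma^2/2) t + sigma B_t and hence X_t = x_0 * exp((mu - sigma^2/2) t + sigma B_t).
With mu = 5, sigma = 2*sqrt(2), x_0 = 1/5, this gives:
  X_t = 1/5 * exp((1) * t + (2*sqrt(2)) * B_t).
Since sigma*B_t ~ Normal(0, sigma^2 t), E[exp(sigma*B_t)] = exp(sigma^2 t / 2); so E[X_t] = x_0 * exp((mu - sigma^2/2) t) * exp(sigma^2 t / 2) = x_0 * exp(mu t) = exp(5*t)/5.
Var(X_t) = E[X_t^2] - (E[X_t])^2 = x_0^2 * exp(2 mu t) * (exp(sigma^2 t) - 1) = (exp(8*t) - 1)*exp(10*t)/25.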